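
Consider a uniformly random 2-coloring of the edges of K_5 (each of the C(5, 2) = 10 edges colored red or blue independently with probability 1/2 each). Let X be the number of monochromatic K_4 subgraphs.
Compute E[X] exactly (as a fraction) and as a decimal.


Let X = Σ_S X_S over the C(5, 4) = 5 subsets S of size 4, where X_S = 1 if the K_4 on S is monochromatic.
For a fixed S, the K_4 on S has C(4, 2) = 6 edges. P[all 6 edges red] = (1/2)^6, and likewise for blue, so P[monochromatic] = 2·(1/2)^6 = 2^{1 − 6} = 1/32.
Summing: E[X] = C(5, 4) · 2^{1 − 6} = 5 · 1/32 = 5/32.
Numerically: E[X] ≈ 0.15625.

E[X] = C(5,4)·2^(1−C(4,2)) = 5/32 ≈ 0.15625.


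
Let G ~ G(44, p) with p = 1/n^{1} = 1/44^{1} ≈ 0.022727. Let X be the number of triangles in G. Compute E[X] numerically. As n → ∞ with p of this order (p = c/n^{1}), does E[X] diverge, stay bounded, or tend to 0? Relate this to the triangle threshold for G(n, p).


Number of potential triangles: C(44, 3) = 13244.
Each occurs with probability p³ ≈ (0.022727)³ ≈ 1.1739294e-05.
By linearity: E[X] = C(44, 3)·p³ ≈ 13244 · 1.1739294e-05 ≈ 0.15548.
Here α = 1, so p = 1/n is exactly at the triangle threshold p ~ 1/n. Asymptotically E[X] → c³/6 = 1³/6 = 1/6 ≈ 0.16667, a bounded constant. In this regime the triangle count is asymptotically Poisson(c³/6).

E[X] ≈ 0.15548; in regime p = Θ(1/n^{1}) E[X] stays bounded (at the triangle threshold p ~ 1/n).


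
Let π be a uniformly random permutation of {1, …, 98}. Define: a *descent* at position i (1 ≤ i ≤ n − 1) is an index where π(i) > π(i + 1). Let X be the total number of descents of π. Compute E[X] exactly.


Write X = Σ X_I over i = 1, …, 97, with X_I the indicator of one descent.
There are 97 indicators.
For each fixed i, the pair (π(i), π(i+1)) is a uniformly random ordered pair of distinct values from {1, …, 98}; by symmetry P[π(i) > π(i+1)] = 1/2.
By linearity: E[X] = 97 · (1/2) = (98 − 1) · (1/2) = 97/2 ≈ 48.5000.

E[X] = 97/2 = 48.5000.


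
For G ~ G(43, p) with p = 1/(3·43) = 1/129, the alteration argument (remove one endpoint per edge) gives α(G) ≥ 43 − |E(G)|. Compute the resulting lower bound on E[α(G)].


E[|E(G)|] = C(43, 2)·p = 903 · (1/129) = 7.
E[α(G)] ≥ n − E[|E(G)|] = 43 − 7 = 36.
Numerically: ≈ 36.000.
(This is only a lower bound; the true E[α(G)] may be larger.)

E[α(G)] ≥ 36 ≈ 36.000.


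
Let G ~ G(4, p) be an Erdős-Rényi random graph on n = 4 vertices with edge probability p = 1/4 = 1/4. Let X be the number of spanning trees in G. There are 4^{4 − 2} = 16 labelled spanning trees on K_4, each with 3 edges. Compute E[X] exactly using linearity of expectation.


K_4 has 4^{4 − 2} = 16 labelled spanning trees.
For each such spanning tree H, let X_H = 1 if all 3 edges of H are present in G. Then P[X_H = 1] = p^{3} = (1/4)^{3} = 1/64.
Summing the indicators: E[X] = Σ_H E[X_H] = 16 · p^{3} = 16 · 1/64 = 1/4.
Numerically: E[X] ≈ 0.25.

E[X] = 16 · (1/4)^{3} = 1/4 ≈ 0.25.


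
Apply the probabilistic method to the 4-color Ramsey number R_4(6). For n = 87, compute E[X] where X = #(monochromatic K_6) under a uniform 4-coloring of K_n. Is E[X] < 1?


E[X] = C(87, 6) · 4^{1 − 15} = 504981379 · 4^{−14} = 504981379/268435456.
As a reduced fraction: E[X] = 504981379/268435456 ≈ 1.8812.
Is E[X] < 1? NO.
Since E[X] ≥ 1, the first-moment bound is inconclusive at n = 87; it does NOT by itself certify R_4(6) > 87.

E[X] = 504981379/268435456 ≈ 1.8812; E[X] ≥ 1; first-moment method inconclusive here.


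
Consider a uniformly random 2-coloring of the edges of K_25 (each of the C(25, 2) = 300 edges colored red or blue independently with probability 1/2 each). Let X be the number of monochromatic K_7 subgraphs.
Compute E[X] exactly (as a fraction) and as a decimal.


Let X = Σ_S X_S over the C(25, 7) = 480700 subsets S of size 7, where X_S = 1 if the K_7 on S is monochromatic.
For a fixed S, the K_7 on S has C(7, 2) = 21 edges. P[all 21 edges red] = (1/2)^21, and likewise for blue, so P[monochromatic] = 2·(1/2)^21 = 2^{1 − 21} = 1/1048576.
By linearity of expectation: E[X] = C(25, 7) · 2^{1 − 21} = 480700 · 1/1048576 = 120175/262144.
Numerically: E[X] ≈ 0.45843.

E[X] = C(25,7)·2^(1−C(7,2)) = 120175/262144 ≈ 0.45843.


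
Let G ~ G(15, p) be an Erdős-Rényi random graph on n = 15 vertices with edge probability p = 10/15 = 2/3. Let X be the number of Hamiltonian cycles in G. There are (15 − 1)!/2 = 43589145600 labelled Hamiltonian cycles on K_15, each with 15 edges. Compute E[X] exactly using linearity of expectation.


K_15 has (15 − 1)!/2 = 43589145600 labelled Hamiltonian cycles.
For each such Hamiltonian cycle H, let X_H = 1 if all 15 edges of H are present in G. Then P[X_H = 1] = p^{15} = (2/3)^{15} = 32768/14348907.
By linearity of expectation: E[X] = Σ_H E[X_H] = 43589145600 · p^{15} = 43589145600 · 32768/14348907 = 5877897625600/59049.
Numerically: E[X] ≈ 9.95e+07.

E[X] = 43589145600 · (2/3)^{15} = 5877897625600/59049 ≈ 9.95e+07.


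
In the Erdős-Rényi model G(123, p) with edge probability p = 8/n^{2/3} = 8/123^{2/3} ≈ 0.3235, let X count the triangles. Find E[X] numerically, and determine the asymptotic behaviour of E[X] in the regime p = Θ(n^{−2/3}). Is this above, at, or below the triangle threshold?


Number of potential triangles: C(123, 3) = 302621.
Each occurs with probability p³ ≈ (0.3235)³ ≈ 3.384229e-02.
By linearity: E[X] = C(123, 3)·p³ ≈ 302621 · 3.384229e-02 ≈ 10241.3875.
Since α = 2/3 < 1, p = c/n^{2/3} ≫ 1/n is above the triangle threshold p ~ 1/n. Asymptotically E[X] ~ (c³/6)·n^{3(1−α)} = (8³/6)·n^{1} → ∞; triangles are abundant w.h.p.

E[X] ≈ 10241.3875; in regime p = Θ(1/n^{2/3}) E[X] diverges (above the triangle threshold p ~ 1/n).


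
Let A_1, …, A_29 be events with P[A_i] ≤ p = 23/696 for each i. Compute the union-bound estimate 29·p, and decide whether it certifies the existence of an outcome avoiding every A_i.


Union bound: P[∪_{i=1}^{29} A_i] ≤ Σ_i P[A_i] ≤ 29·p = 29·(23/696) = 23/24.
Numerically: 23/24 ≈ 0.9583333.
Is 23/24 < 1? YES.
Since P[∪ A_i] ≤ 23/24 < 1, the complement has P[∩ A_i^c] ≥ 1 − 23/24 = 1/24 > 0, so some outcome avoids every A_i.

29·p = 23/24 ≈ 0.9583333; existence CERTIFIED by the union bound.


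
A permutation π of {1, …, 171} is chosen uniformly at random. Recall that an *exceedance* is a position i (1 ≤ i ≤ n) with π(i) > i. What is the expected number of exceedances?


Write X = Σ_{i=1}^{171} X_i, where X_i = 1_{π(i) > i}.
For each fixed i, π(i) is uniform over {1, …, 171} (marginal of a uniform permutation), so P[π(i) > i] = (n − i)/n. Summing: Σ_{i=1}^{171} (n − i)/n = (0 + 1 + … + 170)/171 = 171(171 − 1)/(2·171) = (171 − 1)/2.
Hence E[X] = Σ_{i=1}^{171} (171 − i)/171 = 85 ≈ 85.000000.

E[X] = 85 = 85.000000.


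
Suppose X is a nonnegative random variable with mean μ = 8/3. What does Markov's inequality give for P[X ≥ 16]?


μ = E[X] = 8/3, a = 16.
Markov: P[X ≥ 16] ≤ μ/a = (8/3)/16 = 1/6.
Numerically: ≈ 0.1667.
(Since a = 16 > μ = 2.6667, the bound 1/6 is < 1 and informative.)

P[X ≥ 16] ≤ 1/6 ≈ 0.1667.


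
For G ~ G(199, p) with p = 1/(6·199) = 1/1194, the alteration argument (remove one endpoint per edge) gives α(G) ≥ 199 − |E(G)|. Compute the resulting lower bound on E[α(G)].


E[|E(G)|] = C(199, 2)·p = 19701 · (1/1194) = 33/2.
E[α(G)] ≥ n − E[|E(G)|] = 199 − 33/2 = 365/2.
Numerically: ≈ 182.5000.
(This is only a lower bound; the true E[α(G)] may be larger.)

E[α(G)] ≥ 365/2 ≈ 182.5000.


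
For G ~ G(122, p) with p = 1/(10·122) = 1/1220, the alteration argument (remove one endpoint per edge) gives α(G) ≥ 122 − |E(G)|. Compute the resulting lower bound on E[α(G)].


E[|E(G)|] = C(122, 2)·p = 7381 · (1/1220) = 121/20.
E[α(G)] ≥ n − E[|E(G)|] = 122 − 121/20 = 2319/20.
Numerically: ≈ 115.950000.
(This is only a lower bound; the true E[α(G)] may be larger.)

E[α(G)] ≥ 2319/20 ≈ 115.950000.


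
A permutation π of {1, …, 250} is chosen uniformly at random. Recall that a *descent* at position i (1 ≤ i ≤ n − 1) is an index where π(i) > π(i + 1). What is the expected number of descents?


Write X = Σ X_I over i = 1, …, 249, with X_I the indicator of one descent.
There are 249 indicators.
For each fixed i, the pair (π(i), π(i+1)) is a uniformly random ordered pair of distinct values from {1, …, 250}; by symmetry P[π(i) > π(i+1)] = 1/2.
By linearity: E[X] = 249 · (1/2) = (250 − 1) · (1/2) = 249/2 ≈ 124.500.

E[X] = 249/2 = 124.500.


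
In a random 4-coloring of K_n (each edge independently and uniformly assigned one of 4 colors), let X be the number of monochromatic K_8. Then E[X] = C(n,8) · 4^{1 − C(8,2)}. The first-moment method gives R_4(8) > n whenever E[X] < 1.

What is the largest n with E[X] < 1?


We need C(n, 8) · 4^{1 − 28} < 1, i.e. C(n, 8) < 4^{28 − 1} = 18014398509481984.
Check values of n near the boundary:
  n = 403: C(403, 8) = 16090020602228430; 16090020602228430 < 18014398509481984? YES
  n = 404: C(404, 8) = 16415071523485570; 16415071523485570 < 18014398509481984? YES
  n = 405: C(405, 8) = 16745853821188050; 16745853821188050 < 18014398509481984? YES
  n = 406: C(406, 8) = 17082453897995850; 17082453897995850 < 18014398509481984? YES
  n = 407: C(407, 8) = 17424959239309050; 17424959239309050 < 18014398509481984? YES
  n = 408: C(408, 8) = 17773458424095231; 17773458424095231 < 18014398509481984? YES
  n = 409: C(409, 8) = 18128041135797879; 18128041135797879 < 18014398509481984? NO
  n = 410: C(410, 8) = 18488798173326195; 18488798173326195 < 18014398509481984? NO
  n = 411: C(411, 8) = 18855821462126715; 18855821462126715 < 18014398509481984? NO
The largest n with C(n, 8) < 18014398509481984 is n = 408 (where E[X] = 17773458424095231/18014398509481984 ≈ 0.987). Hence R_4(8) > 408, i.e. R_4(8) ≥ 409.

Largest n = 408; hence R_4(8) > 408.


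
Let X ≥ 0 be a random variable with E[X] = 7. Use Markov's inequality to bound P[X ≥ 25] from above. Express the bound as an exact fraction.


μ = E[X] = 7, a = 25.
Markov: P[X ≥ 25] ≤ μ/a = (7)/25 = 7/25.
Numerically: ≈ 0.2800.
(Since a = 25 > μ = 7.0000, the bound 7/25 is < 1 and informative.)

P[X ≥ 25] ≤ 7/25 ≈ 0.2800.


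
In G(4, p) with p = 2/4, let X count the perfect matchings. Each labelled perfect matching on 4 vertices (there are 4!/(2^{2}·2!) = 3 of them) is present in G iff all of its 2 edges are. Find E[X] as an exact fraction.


K_4 has 4!/(2^{2}·2!) = 3 labelled perfect matchings.
For each such perfect matching H, let X_H = 1 if all 2 edges of H are present in G. Then P[X_H = 1] = p^{2} = (1/2)^{2} = 1/4.
By linearity: E[X] = Σ_H E[X_H] = 3 · p^{2} = 3 · 1/4 = 3/4.
Numerically: E[X] ≈ 0.75.

E[X] = 3 · (1/2)^{2} = 3/4 ≈ 0.75.


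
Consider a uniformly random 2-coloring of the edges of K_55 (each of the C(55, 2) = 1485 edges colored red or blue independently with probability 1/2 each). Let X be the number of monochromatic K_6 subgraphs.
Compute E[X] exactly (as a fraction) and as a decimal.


Let X = Σ_S X_S over the C(55, 6) = 28989675 subsets S of size 6, where X_S = 1 if the K_6 on S is monochromatic.
For a fixed S, the K_6 on S has C(6, 2) = 15 edges. P[all 15 edges red] = (1/2)^15, and likewise for blue, so P[monochromatic] = 2·(1/2)^15 = 2^{1 − 15} = 1/16384.
By linearity of expectation: E[X] = C(55, 6) · 2^{1 − 15} = 28989675 · 1/16384 = 28989675/16384.
Numerically: E[X] ≈ 1769.3893.

E[X] = C(55,6)·2^(1−C(6,2)) = 28989675/16384 ≈ 1769.3893.


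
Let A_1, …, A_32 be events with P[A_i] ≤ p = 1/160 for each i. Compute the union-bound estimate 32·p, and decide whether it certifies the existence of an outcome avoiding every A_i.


Union bound: P[∪_{i=1}^{32} A_i] ≤ Σ_i P[A_i] ≤ 32·p = 32·(1/160) = 1/5.
Numerically: 1/5 ≈ 0.20000.
Is 1/5 < 1? YES.
Since P[∪ A_i] ≤ 1/5 < 1, the complement has P[∩ A_i^c] ≥ 1 − 1/5 = 4/5 > 0, so some outcome avoids every A_i.

32·p = 1/5 ≈ 0.20000; existence CERTIFIED by the union bound.


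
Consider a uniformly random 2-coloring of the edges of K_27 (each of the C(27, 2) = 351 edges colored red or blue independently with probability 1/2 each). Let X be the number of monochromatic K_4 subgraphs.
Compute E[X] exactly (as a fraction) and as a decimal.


Let X = Σ_S X_S over the C(27, 4) = 17550 subsets S of size 4, where X_S = 1 if the K_4 on S is monochromatic.
For a fixed S, the K_4 on S has C(4, 2) = 6 edges. P[all 6 edges red] = (1/2)^6, and likewise for blue, so P[monochromatic] = 2·(1/2)^6 = 2^{1 − 6} = 1/32.
By linearity: E[X] = C(27, 4) · 2^{1 − 6} = 17550 · 1/32 = 8775/16.
Numerically: E[X] ≈ 548.438.

E[X] = C(27,4)·2^(1−C(4,2)) = 8775/16 ≈ 548.438.


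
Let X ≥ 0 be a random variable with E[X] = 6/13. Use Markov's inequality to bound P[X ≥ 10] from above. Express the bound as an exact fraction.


μ = E[X] = 6/13, a = 10.
Markov: P[X ≥ 10] ≤ μ/a = (6/13)/10 = 3/65.
Numerically: ≈ 0.0462.
(Since a = 10 > μ = 0.4615, the bound 3/65 is < 1 and informative.)

P[X ≥ 10] ≤ 3/65 ≈ 0.0462.


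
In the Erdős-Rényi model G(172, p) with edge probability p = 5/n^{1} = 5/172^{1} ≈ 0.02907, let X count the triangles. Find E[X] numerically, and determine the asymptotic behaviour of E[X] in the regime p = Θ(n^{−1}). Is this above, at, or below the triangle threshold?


Number of potential triangles: C(172, 3) = 833340.
Each occurs with probability p³ ≈ (0.02907)³ ≈ 2.456545e-05.
By linearity: E[X] = C(172, 3)·p³ ≈ 833340 · 2.456545e-05 ≈ 20.4714.
Here α = 1, so p = 5/n is exactly at the triangle threshold p ~ 1/n. Asymptotically E[X] → c³/6 = 5³/6 = 125/6 ≈ 20.8333, a bounded constant. In this regime the triangle count is asymptotically Poisson(c³/6).

E[X] ≈ 20.4714; in regime p = Θ(1/n^{1}) E[X] stays bounded (at the triangle threshold p ~ 1/n).


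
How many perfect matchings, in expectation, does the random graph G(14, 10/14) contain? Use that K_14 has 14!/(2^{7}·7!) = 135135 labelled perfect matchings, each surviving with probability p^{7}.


K_14 has 14!/(2^{7}·7!) = 135135 labelled perfect matchings.
For each such perfect matching H, let X_H = 1 if all 7 edges of H are present in G. Then P[X_H = 1] = p^{7} = (5/7)^{7} = 78125/823543.
Summing the indicators: E[X] = Σ_H E[X_H] = 135135 · p^{7} = 135135 · 78125/823543 = 1508203125/117649.
Numerically: E[X] ≈ 1.282e+04.

E[X] = 135135 · (5/7)^{7} = 1508203125/117649 ≈ 1.282e+04.


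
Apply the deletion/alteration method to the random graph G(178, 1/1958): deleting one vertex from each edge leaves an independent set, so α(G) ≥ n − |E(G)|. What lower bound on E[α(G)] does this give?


E[|E(G)|] = C(178, 2)·p = 15753 · (1/1958) = 177/22.
E[α(G)] ≥ n − E[|E(G)|] = 178 − 177/22 = 3739/22.
Numerically: ≈ 169.9545.
(This is only a lower bound; the true E[α(G)] may be larger.)

E[α(G)] ≥ 3739/22 ≈ 169.9545.


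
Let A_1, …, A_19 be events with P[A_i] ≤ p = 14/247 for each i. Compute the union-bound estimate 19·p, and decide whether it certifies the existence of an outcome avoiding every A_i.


Union bound: P[∪_{i=1}^{19} A_i] ≤ Σ_i P[A_i] ≤ 19·p = 19·(14/247) = 14/13.
Numerically: 14/13 ≈ 1.0769231.
Is 14/13 < 1? NO.
Since the bound 14/13 is ≥ 1, the union bound is uninformative here; it does NOT by itself certify existence.

19·p = 14/13 ≈ 1.0769231; existence NOT certified by the union bound.


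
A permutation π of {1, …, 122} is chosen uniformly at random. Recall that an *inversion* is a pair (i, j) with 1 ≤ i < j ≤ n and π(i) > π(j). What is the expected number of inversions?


Write X = Σ X_I over the C(122, 2) = 7381 pairs i < j, with X_I the indicator of one inversion.
There are 7381 indicators.
For each fixed pair i < j, the values π(i) and π(j) are two distinct elements of {1, …, 122} in uniformly random order; by symmetry P[π(i) > π(j)] = 1/2.
By linearity: E[X] = 7381 · (1/2) = C(122, 2) · (1/2) = 7381/2 = 7381/2 ≈ 3690.500.

E[X] = 7381/2 = 3690.500.


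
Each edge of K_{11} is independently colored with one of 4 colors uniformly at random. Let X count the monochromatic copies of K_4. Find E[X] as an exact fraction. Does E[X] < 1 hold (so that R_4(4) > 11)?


E[X] = C(11, 4) · 4^{1 − 6} = 330 · 4^{−5} = 330/1024.
As a reduced fraction: E[X] = 165/512 ≈ 0.3222656.
Is E[X] < 1? YES.
Since E[X] < 1, there exists a 4-coloring of K_{11} with no monochromatic K_4; hence R_4(4) > 11.

E[X] = 165/512 ≈ 0.3222656; E[X] < 1, so R_4(4) > 11.


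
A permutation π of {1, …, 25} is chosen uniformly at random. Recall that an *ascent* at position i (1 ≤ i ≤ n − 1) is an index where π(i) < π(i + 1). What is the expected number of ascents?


Write X = Σ X_I over i = 1, …, 24, with X_I the indicator of one ascent.
There are 24 indicators.
For each fixed i, the pair (π(i), π(i+1)) is a uniformly random ordered pair of distinct values from {1, …, 25}; by symmetry P[π(i) < π(i+1)] = 1/2.
By linearity: E[X] = 24 · (1/2) = (25 − 1) · (1/2) = 12 ≈ 12.000000.

E[X] = 12 = 12.000000.


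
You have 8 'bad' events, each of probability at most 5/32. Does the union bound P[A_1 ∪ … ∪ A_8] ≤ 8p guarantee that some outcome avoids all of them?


Union bound: P[∪_{i=1}^{8} A_i] ≤ Σ_i P[A_i] ≤ 8·p = 8·(5/32) = 5/4.
Numerically: 5/4 ≈ 1.250.
Is 5/4 < 1? NO.
Since the bound 5/4 is ≥ 1, the union bound is uninformative here; it does NOT by itself certify existence.

8·p = 5/4 ≈ 1.250; existence NOT certified by the union bound.


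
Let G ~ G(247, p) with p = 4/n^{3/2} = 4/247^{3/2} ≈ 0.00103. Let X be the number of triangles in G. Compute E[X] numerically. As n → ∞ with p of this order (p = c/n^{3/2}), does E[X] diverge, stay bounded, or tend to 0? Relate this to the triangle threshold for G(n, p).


Number of potential triangles: C(247, 3) = 2481115.
Each occurs with probability p³ ≈ (0.00103)³ ≈ 1.09407e-09.
By linearity: E[X] = C(247, 3)·p³ ≈ 2481115 · 1.09407e-09 ≈ 0.003.
Since α = 3/2 > 1, p = c/n^{3/2} = o(1/n) is below the triangle threshold p ~ 1/n. Asymptotically E[X] ~ (c³/6)·n^{3(1−α)} = (4³/6)·n^{-1.5} → 0, so by Markov's inequality G has no triangles w.h.p.

E[X] ≈ 0.003; in regime p = Θ(1/n^{3/2}) E[X] tends to 0 (below the triangle threshold p ~ 1/n).


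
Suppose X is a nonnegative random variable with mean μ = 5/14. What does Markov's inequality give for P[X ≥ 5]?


μ = E[X] = 5/14, a = 5.
Markov: P[X ≥ 5] ≤ μ/a = (5/14)/5 = 1/14.
Numerically: ≈ 0.07143.
(Since a = 5 > μ = 0.35714, the bound 1/14 is < 1 and informative.)

P[X ≥ 5] ≤ 1/14 ≈ 0.07143.


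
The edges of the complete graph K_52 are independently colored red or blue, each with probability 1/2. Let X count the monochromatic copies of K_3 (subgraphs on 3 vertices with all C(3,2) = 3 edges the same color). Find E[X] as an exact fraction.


Let X = Σ_S X_S over the C(52, 3) = 22100 subsets S of size 3, where X_S = 1 if the K_3 on S is monochromatic.
For a fixed S, the K_3 on S has C(3, 2) = 3 edges. P[all 3 edges red] = (1/2)^3, and likewise for blue, so P[monochromatic] = 2·(1/2)^3 = 2^{1 − 3} = 1/4.
By linearity: E[X] = C(52, 3) · 2^{1 − 3} = 22100 · 1/4 = 5525.
Numerically: E[X] ≈ 5525.00000.

E[X] = C(52,3)·2^(1−C(3,2)) = 5525 ≈ 5525.00000.


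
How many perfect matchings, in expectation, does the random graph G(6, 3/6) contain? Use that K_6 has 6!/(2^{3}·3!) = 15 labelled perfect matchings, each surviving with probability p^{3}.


K_6 has 6!/(2^{3}·3!) = 15 labelled perfect matchings.
For each such perfect matching H, let X_H = 1 if all 3 edges of H are present in G. Then P[X_H = 1] = p^{3} = (1/2)^{3} = 1/8.
Summing the indicators: E[X] = Σ_H E[X_H] = 15 · p^{3} = 15 · 1/8 = 15/8.
Numerically: E[X] ≈ 1.875.

E[X] = 15 · (1/2)^{3} = 15/8 ≈ 1.875.


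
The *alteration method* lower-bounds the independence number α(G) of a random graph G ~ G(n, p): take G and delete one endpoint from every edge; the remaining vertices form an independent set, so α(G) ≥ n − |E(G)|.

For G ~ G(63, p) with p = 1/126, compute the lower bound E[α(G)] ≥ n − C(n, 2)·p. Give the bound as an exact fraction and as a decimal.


E[|E(G)|] = C(63, 2)·p = 1953 · (1/126) = 31/2.
E[α(G)] ≥ n − E[|E(G)|] = 63 − 31/2 = 95/2.
Numerically: ≈ 47.500000.
(This is only a lower bound; the true E[α(G)] may be larger.)

E[α(G)] ≥ 95/2 ≈ 47.500000.


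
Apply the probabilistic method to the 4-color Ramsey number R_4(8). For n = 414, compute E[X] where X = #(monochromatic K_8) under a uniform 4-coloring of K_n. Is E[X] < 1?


E[X] = C(414, 8) · 4^{1 − 28} = 19995425223496173 · 4^{−27} = 19995425223496173/18014398509481984.
As a reduced fraction: E[X] = 19995425223496173/18014398509481984 ≈ 1.10997.
Is E[X] < 1? NO.
Since E[X] ≥ 1, the first-moment bound is inconclusive at n = 414; it does NOT by itself certify R_4(8) > 414.

E[X] = 19995425223496173/18014398509481984 ≈ 1.10997; E[X] ≥ 1; first-moment method inconclusive here.


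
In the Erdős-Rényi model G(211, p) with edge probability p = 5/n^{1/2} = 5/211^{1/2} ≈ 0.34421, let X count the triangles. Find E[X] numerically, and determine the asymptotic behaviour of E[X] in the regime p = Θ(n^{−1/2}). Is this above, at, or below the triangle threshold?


Number of potential triangles: C(211, 3) = 1543465.
Each occurs with probability p³ ≈ (0.34421)³ ≈ 4.0783672e-02.
By linearity: E[X] = C(211, 3)·p³ ≈ 1543465 · 4.0783672e-02 ≈ 62948.17099.
Since α = 1/2 < 1, p = c/n^{1/2} ≫ 1/n is above the triangle threshold p ~ 1/n. Asymptotically E[X] ~ (c³/6)·n^{3(1−α)} = (5³/6)·n^{1.5} → ∞; triangles are abundant w.h.p.

E[X] ≈ 62948.17099; in regime p = Θ(1/n^{1/2}) E[X] diverges (above the triangle threshold p ~ 1/n).


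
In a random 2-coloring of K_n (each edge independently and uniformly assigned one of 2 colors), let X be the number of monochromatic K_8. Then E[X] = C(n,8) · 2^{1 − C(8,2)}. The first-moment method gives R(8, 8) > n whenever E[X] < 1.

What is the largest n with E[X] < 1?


We need C(n, 8) · 2^{1 − 28} < 1, i.e. C(n, 8) < 2^{28 − 1} = 134217728.
Check values of n near the boundary:
  n = 39: C(39, 8) = 61523748; 61523748 < 134217728? YES
  n = 40: C(40, 8) = 76904685; 76904685 < 134217728? YES
  n = 41: C(41, 8) = 95548245; 95548245 < 134217728? YES
  n = 42: C(42, 8) = 118030185; 118030185 < 134217728? YES
  n = 43: C(43, 8) = 145008513; 145008513 < 134217728? NO
  n = 44: C(44, 8) = 177232627; 177232627 < 134217728? NO
The largest n with C(n, 8) < 134217728 is n = 42 (where E[X] = 118030185/134217728 ≈ 0.879). Hence R(8, 8) > 42, i.e. R(8, 8) ≥ 43.

Largest n = 42; hence R(8, 8) > 42.


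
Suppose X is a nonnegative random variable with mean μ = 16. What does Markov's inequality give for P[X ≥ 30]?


μ = E[X] = 16, a = 30.
Markov: P[X ≥ 30] ≤ μ/a = (16)/30 = 8/15.
Numerically: ≈ 0.533.
(Since a = 30 > μ = 16.000, the bound 8/15 is < 1 and informative.)

P[X ≥ 30] ≤ 8/15 ≈ 0.533.


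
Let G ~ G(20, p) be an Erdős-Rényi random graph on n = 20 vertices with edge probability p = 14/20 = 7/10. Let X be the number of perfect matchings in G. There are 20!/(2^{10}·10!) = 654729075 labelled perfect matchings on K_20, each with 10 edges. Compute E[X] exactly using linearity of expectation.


K_20 has 20!/(2^{10}·10!) = 654729075 labelled perfect matchings.
For each such perfect matching H, let X_H = 1 if all 10 edges of H are present in G. Then P[X_H = 1] = p^{10} = (7/10)^{10} = 282475249/10000000000.
Summing the indicators: E[X] = Σ_H E[X_H] = 654729075 · p^{10} = 654729075 · 282475249/10000000000 = 7397790339526587/400000000.
Numerically: E[X] ≈ 1.85e+07.

E[X] = 654729075 · (7/10)^{10} = 7397790339526587/400000000 ≈ 1.85e+07.


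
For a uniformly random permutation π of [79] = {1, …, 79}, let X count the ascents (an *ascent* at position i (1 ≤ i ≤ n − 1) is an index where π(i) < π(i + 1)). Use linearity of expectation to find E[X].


Write X = Σ X_I over i = 1, …, 78, with X_I the indicator of one ascent.
There are 78 indicators.
For each fixed i, the pair (π(i), π(i+1)) is a uniformly random ordered pair of distinct values from {1, …, 79}; by symmetry P[π(i) < π(i+1)] = 1/2.
By linearity: E[X] = 78 · (1/2) = (79 − 1) · (1/2) = 39 ≈ 39.000000.

E[X] = 39 = 39.000000.


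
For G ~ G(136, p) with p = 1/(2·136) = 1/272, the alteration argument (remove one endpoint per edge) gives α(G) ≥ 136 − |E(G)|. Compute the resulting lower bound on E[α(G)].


E[|E(G)|] = C(136, 2)·p = 9180 · (1/272) = 135/4.
E[α(G)] ≥ n − E[|E(G)|] = 136 − 135/4 = 409/4.
Numerically: ≈ 102.2500.
(This is only a lower bound; the true E[α(G)] may be larger.)

E[α(G)] ≥ 409/4 ≈ 102.2500.


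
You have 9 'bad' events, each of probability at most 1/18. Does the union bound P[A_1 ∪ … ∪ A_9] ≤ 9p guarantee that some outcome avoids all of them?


Union bound: P[∪_{i=1}^{9} A_i] ≤ Σ_i P[A_i] ≤ 9·p = 9·(1/18) = 1/2.
Numerically: 1/2 ≈ 0.500000.
Is 1/2 < 1? YES.
Since P[∪ A_i] ≤ 1/2 < 1, the complement has P[∩ A_i^c] ≥ 1 − 1/2 = 1/2 > 0, so some outcome avoids every A_i.

9·p = 1/2 ≈ 0.500000; existence CERTIFIED by the union bound.


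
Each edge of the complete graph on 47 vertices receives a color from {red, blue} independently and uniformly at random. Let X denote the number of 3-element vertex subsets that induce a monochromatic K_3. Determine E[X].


Let X = Σ_S X_S over the C(47, 3) = 16215 subsets S of size 3, where X_S = 1 if the K_3 on S is monochromatic.
For a fixed S, the K_3 on S has C(3, 2) = 3 edges. P[all 3 edges red] = (1/2)^3, and likewise for blue, so P[monochromatic] = 2·(1/2)^3 = 2^{1 − 3} = 1/4.
By linearity: E[X] = C(47, 3) · 2^{1 − 3} = 16215 · 1/4 = 16215/4.
Numerically: E[X] ≈ 4053.75000.

E[X] = C(47,3)·2^(1−C(3,2)) = 16215/4 ≈ 4053.75000.


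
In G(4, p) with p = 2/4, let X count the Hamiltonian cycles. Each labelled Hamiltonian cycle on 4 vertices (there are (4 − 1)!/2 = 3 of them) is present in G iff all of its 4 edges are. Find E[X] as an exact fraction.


K_4 has (4 − 1)!/2 = 3 labelled Hamiltonian cycles.
For each such Hamiltonian cycle H, let X_H = 1 if all 4 edges of H are present in G. Then P[X_H = 1] = p^{4} = (1/2)^{4} = 1/16.
Summing the indicators: E[X] = Σ_H E[X_H] = 3 · p^{4} = 3 · 1/16 = 3/16.
Numerically: E[X] ≈ 0.1875.

E[X] = 3 · (1/2)^{4} = 3/16 ≈ 0.1875.


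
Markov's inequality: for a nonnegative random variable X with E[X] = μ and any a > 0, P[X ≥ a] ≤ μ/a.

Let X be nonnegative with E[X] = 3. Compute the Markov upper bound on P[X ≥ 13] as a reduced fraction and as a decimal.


μ = E[X] = 3, a = 13.
Markov: P[X ≥ 13] ≤ μ/a = (3)/13 = 3/13.
Numerically: ≈ 0.2308.
(Since a = 13 > μ = 3.0000, the bound 3/13 is < 1 and informative.)

P[X ≥ 13] ≤ 3/13 ≈ 0.2308.


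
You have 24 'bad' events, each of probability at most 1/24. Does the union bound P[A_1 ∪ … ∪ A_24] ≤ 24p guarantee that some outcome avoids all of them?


Union bound: P[∪_{i=1}^{24} A_i] ≤ Σ_i P[A_i] ≤ 24·p = 24·(1/24) = 1.
Numerically: 1 ≈ 1.000.
Is 1 < 1? NO.
Since the bound 1 is ≥ 1, the union bound is uninformative here; it does NOT by itself certify existence.

24·p = 1 ≈ 1.000; existence NOT certified by the union bound.


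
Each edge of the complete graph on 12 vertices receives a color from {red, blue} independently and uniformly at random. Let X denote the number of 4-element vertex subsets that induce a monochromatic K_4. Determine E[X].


Let X = Σ_S X_S over the C(12, 4) = 495 subsets S of size 4, where X_S = 1 if the K_4 on S is monochromatic.
For a fixed S, the K_4 on S has C(4, 2) = 6 edges. P[all 6 edges red] = (1/2)^6, and likewise for blue, so P[monochromatic] = 2·(1/2)^6 = 2^{1 − 6} = 1/32.
By linearity: E[X] = C(12, 4) · 2^{1 − 6} = 495 · 1/32 = 495/32.
Numerically: E[X] ≈ 15.468750.

E[X] = C(12,4)·2^(1−C(4,2)) = 495/32 ≈ 15.468750.


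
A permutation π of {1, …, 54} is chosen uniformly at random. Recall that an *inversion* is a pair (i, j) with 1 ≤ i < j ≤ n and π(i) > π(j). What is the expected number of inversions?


Write X = Σ X_I over the C(54, 2) = 1431 pairs i < j, with X_I the indicator of one inversion.
There are 1431 indicators.
For each fixed pair i < j, the values π(i) and π(j) are two distinct elements of {1, …, 54} in uniformly random order; by symmetry P[π(i) > π(j)] = 1/2.
By linearity: E[X] = 1431 · (1/2) = C(54, 2) · (1/2) = 1431/2 = 1431/2 ≈ 715.500000.

E[X] = 1431/2 = 715.500000.


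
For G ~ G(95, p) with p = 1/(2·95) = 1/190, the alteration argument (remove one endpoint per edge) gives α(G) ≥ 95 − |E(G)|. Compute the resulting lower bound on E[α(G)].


E[|E(G)|] = C(95, 2)·p = 4465 · (1/190) = 47/2.
E[α(G)] ≥ n − E[|E(G)|] = 95 − 47/2 = 143/2.
Numerically: ≈ 71.500.
(This is only a lower bound; the true E[α(G)] may be larger.)

E[α(G)] ≥ 143/2 ≈ 71.500.


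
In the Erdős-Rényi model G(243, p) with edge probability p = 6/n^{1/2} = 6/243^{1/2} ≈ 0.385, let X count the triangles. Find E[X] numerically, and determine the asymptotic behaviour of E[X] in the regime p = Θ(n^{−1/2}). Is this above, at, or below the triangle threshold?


Number of potential triangles: C(243, 3) = 2362041.
Each occurs with probability p³ ≈ (0.385)³ ≈ 5.70222e-02.
By linearity: E[X] = C(243, 3)·p³ ≈ 2362041 · 5.70222e-02 ≈ 134688.890.
Since α = 1/2 < 1, p = c/n^{1/2} ≫ 1/n is above the triangle threshold p ~ 1/n. Asymptotically E[X] ~ (c³/6)·n^{3(1−α)} = (6³/6)·n^{1.5} → ∞; triangles are abundant w.h.p.

E[X] ≈ 134688.890; in regime p = Θ(1/n^{1/2}) E[X] diverges (above the triangle threshold p ~ 1/n).


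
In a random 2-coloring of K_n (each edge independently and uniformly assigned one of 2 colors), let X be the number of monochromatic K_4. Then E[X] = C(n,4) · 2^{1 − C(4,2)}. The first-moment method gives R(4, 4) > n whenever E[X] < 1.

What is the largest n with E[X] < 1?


We need C(n, 4) · 2^{1 − 6} < 1, i.e. C(n, 4) < 2^{6 − 1} = 32.
Check values of n near the boundary:
  n = 4: C(4, 4) = 1; 1 < 32? YES
  n = 5: C(5, 4) = 5; 5 < 32? YES
  n = 6: C(6, 4) = 15; 15 < 32? YES
  n = 7: C(7, 4) = 35; 35 < 32? NO
  n = 8: C(8, 4) = 70; 70 < 32? NO
The largest n with C(n, 4) < 32 is n = 6 (where E[X] = 15/32 ≈ 0.46875). Hence R(4, 4) > 6, i.e. R(4, 4) ≥ 7.

Largest n = 6; hence R(4, 4) > 6.


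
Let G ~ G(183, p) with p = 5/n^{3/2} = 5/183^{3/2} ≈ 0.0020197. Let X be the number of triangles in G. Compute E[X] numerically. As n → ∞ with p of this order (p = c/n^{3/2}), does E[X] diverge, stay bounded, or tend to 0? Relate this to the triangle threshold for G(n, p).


Number of potential triangles: C(183, 3) = 1004731.
Each occurs with probability p³ ≈ (0.0020197)³ ≈ 8.2391064e-09.
By linearity: E[X] = C(183, 3)·p³ ≈ 1004731 · 8.2391064e-09 ≈ 0.00828.
Since α = 3/2 > 1, p = c/n^{3/2} = o(1/n) is below the triangle threshold p ~ 1/n. Asymptotically E[X] ~ (c³/6)·n^{3(1−α)} = (5³/6)·n^{-1.5} → 0, so by Markov's inequality G has no triangles w.h.p.

E[X] ≈ 0.00828; in regime p = Θ(1/n^{3/2}) E[X] tends to 0 (below the triangle threshold p ~ 1/n).


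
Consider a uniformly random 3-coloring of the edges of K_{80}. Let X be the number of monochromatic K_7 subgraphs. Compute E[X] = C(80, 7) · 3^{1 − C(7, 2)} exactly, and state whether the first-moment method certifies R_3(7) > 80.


E[X] = C(80, 7) · 3^{1 − 21} = 3176716400 · 3^{−20} = 3176716400/3486784401.
As a reduced fraction: E[X] = 3176716400/3486784401 ≈ 0.911073.
Is E[X] < 1? YES.
Since E[X] < 1, there exists a 3-coloring of K_{80} with no monochromatic K_7; hence R_3(7) > 80.

E[X] = 3176716400/3486784401 ≈ 0.911073; E[X] < 1, so R_3(7) > 80.


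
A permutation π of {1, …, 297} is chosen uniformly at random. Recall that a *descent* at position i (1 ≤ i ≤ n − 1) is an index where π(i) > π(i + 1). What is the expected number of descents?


Write X = Σ X_I over i = 1, …, 296, with X_I the indicator of one descent.
There are 296 indicators.
For each fixed i, the pair (π(i), π(i+1)) is a uniformly random ordered pair of distinct values from {1, …, 297}; by symmetry P[π(i) > π(i+1)] = 1/2.
By linearity: E[X] = 296 · (1/2) = (297 − 1) · (1/2) = 148 ≈ 148.000.

E[X] = 148 = 148.000.


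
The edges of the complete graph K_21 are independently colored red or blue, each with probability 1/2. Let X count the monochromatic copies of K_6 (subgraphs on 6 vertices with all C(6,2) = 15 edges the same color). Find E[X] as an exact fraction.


Let X = Σ_S X_S over the C(21, 6) = 54264 subsets S of size 6, where X_S = 1 if the K_6 on S is monochromatic.
For a fixed S, the K_6 on S has C(6, 2) = 15 edges. P[all 15 edges red] = (1/2)^15, and likewise for blue, so P[monochromatic] = 2·(1/2)^15 = 2^{1 − 15} = 1/16384.
By linearity of expectation: E[X] = C(21, 6) · 2^{1 − 15} = 54264 · 1/16384 = 6783/2048.
Numerically: E[X] ≈ 3.312.

E[X] = C(21,6)·2^(1−C(6,2)) = 6783/2048 ≈ 3.312.


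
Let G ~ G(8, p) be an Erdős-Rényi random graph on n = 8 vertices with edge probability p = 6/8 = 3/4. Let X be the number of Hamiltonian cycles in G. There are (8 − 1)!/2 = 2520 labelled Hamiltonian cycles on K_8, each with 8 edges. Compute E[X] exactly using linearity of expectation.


K_8 has (8 − 1)!/2 = 2520 labelled Hamiltonian cycles.
For each such Hamiltonian cycle H, let X_H = 1 if all 8 edges of H are present in G. Then P[X_H = 1] = p^{8} = (3/4)^{8} = 6561/65536.
By linearity: E[X] = Σ_H E[X_H] = 2520 · p^{8} = 2520 · 6561/65536 = 2066715/8192.
Numerically: E[X] ≈ 252.285.

E[X] = 2520 · (3/4)^{8} = 2066715/8192 ≈ 252.285.


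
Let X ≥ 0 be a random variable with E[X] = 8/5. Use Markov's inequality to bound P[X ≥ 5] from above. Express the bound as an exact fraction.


μ = E[X] = 8/5, a = 5.
Markov: P[X ≥ 5] ≤ μ/a = (8/5)/5 = 8/25.
Numerically: ≈ 0.32000.
(Since a = 5 > μ = 1.60000, the bound 8/25 is < 1 and informative.)

P[X ≥ 5] ≤ 8/25 ≈ 0.32000.


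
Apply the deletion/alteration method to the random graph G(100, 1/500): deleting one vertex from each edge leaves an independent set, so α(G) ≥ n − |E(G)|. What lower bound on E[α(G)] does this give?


E[|E(G)|] = C(100, 2)·p = 4950 · (1/500) = 99/10.
E[α(G)] ≥ n − E[|E(G)|] = 100 − 99/10 = 901/10.
Numerically: ≈ 90.100000.
(This is only a lower bound; the true E[α(G)] may be larger.)

E[α(G)] ≥ 901/10 ≈ 90.100000.


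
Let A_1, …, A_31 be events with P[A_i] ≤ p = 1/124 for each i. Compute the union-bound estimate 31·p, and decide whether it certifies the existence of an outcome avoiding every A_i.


Union bound: P[∪_{i=1}^{31} A_i] ≤ Σ_i P[A_i] ≤ 31·p = 31·(1/124) = 1/4.
Numerically: 1/4 ≈ 0.2500000.
Is 1/4 < 1? YES.
Since P[∪ A_i] ≤ 1/4 < 1, the complement has P[∩ A_i^c] ≥ 1 − 1/4 = 3/4 > 0, so some outcome avoids every A_i.

31·p = 1/4 ≈ 0.2500000; existence CERTIFIED by the union bound.


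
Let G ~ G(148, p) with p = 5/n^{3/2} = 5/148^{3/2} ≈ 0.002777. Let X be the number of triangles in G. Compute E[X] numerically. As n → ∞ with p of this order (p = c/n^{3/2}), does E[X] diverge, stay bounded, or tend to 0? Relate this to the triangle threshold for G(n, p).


Number of potential triangles: C(148, 3) = 529396.
Each occurs with probability p³ ≈ (0.002777)³ ≈ 2.141570e-08.
By linearity: E[X] = C(148, 3)·p³ ≈ 529396 · 2.141570e-08 ≈ 0.0113.
Since α = 3/2 > 1, p = c/n^{3/2} = o(1/n) is below the triangle threshold p ~ 1/n. Asymptotically E[X] ~ (c³/6)·n^{3(1−α)} = (5³/6)·n^{-1.5} → 0, so by Markov's inequality G has no triangles w.h.p.

E[X] ≈ 0.0113; in regime p = Θ(1/n^{3/2}) E[X] tends to 0 (below the triangle threshold p ~ 1/n).


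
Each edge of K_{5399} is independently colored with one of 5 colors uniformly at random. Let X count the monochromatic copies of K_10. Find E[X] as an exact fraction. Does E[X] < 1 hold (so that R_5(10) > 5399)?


E[X] = C(5399, 10) · 5^{1 − 45} = 5751065658334180080797359164706 · 5^{−44} = 5751065658334180080797359164706/5684341886080801486968994140625.
As a reduced fraction: E[X] = 5751065658334180080797359164706/5684341886080801486968994140625 ≈ 1.011738.
Is E[X] < 1? NO.
Since E[X] ≥ 1, the first-moment bound is inconclusive at n = 5399; it does NOT by itself certify R_5(10) > 5399.

E[X] = 5751065658334180080797359164706/5684341886080801486968994140625 ≈ 1.011738; E[X] ≥ 1; first-moment method inconclusive here.


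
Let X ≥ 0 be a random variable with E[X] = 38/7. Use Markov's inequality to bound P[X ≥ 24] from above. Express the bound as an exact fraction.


μ = E[X] = 38/7, a = 24.
Markov: P[X ≥ 24] ≤ μ/a = (38/7)/24 = 19/84.
Numerically: ≈ 0.226.
(Since a = 24 > μ = 5.429, the bound 19/84 is < 1 and informative.)

P[X ≥ 24] ≤ 19/84 ≈ 0.226.


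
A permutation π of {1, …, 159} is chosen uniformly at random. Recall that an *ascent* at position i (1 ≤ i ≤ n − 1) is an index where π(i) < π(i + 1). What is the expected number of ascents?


Write X = Σ X_I over i = 1, …, 158, with X_I the indicator of one ascent.
There are 158 indicators.
For each fixed i, the pair (π(i), π(i+1)) is a uniformly random ordered pair of distinct values from {1, …, 159}; by symmetry P[π(i) < π(i+1)] = 1/2.
By linearity: E[X] = 158 · (1/2) = (159 − 1) · (1/2) = 79 ≈ 79.000.

E[X] = 79 = 79.000.


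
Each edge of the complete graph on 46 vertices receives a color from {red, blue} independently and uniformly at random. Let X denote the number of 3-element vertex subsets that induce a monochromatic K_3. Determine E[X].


Let X = Σ_S X_S over the C(46, 3) = 15180 subsets S of size 3, where X_S = 1 if the K_3 on S is monochromatic.
For a fixed S, the K_3 on S has C(3, 2) = 3 edges. P[all 3 edges red] = (1/2)^3, and likewise for blue, so P[monochromatic] = 2·(1/2)^3 = 2^{1 − 3} = 1/4.
By linearity of expectation: E[X] = C(46, 3) · 2^{1 − 3} = 15180 · 1/4 = 3795.
Numerically: E[X] ≈ 3795.000000.

E[X] = C(46,3)·2^(1−C(3,2)) = 3795 ≈ 3795.000000.


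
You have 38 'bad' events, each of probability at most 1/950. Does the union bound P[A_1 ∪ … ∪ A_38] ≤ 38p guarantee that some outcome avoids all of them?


Union bound: P[∪_{i=1}^{38} A_i] ≤ Σ_i P[A_i] ≤ 38·p = 38·(1/950) = 1/25.
Numerically: 1/25 ≈ 0.04000.
Is 1/25 < 1? YES.
Since P[∪ A_i] ≤ 1/25 < 1, the complement has P[∩ A_i^c] ≥ 1 − 1/25 = 24/25 > 0, so some outcome avoids every A_i.

38·p = 1/25 ≈ 0.04000; existence CERTIFIED by the union bound.


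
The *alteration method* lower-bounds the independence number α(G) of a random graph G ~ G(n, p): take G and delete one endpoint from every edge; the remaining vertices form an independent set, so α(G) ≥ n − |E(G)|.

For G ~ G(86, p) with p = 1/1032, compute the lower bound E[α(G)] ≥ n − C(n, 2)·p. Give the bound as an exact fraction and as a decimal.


E[|E(G)|] = C(86, 2)·p = 3655 · (1/1032) = 85/24.
E[α(G)] ≥ n − E[|E(G)|] = 86 − 85/24 = 1979/24.
Numerically: ≈ 82.45833.
(This is only a lower bound; the true E[α(G)] may be larger.)

E[α(G)] ≥ 1979/24 ≈ 82.45833.


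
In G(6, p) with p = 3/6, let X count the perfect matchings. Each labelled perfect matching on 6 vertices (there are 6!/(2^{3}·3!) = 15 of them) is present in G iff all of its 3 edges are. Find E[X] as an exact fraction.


K_6 has 6!/(2^{3}·3!) = 15 labelled perfect matchings.
For each such perfect matching H, let X_H = 1 if all 3 edges of H are present in G. Then P[X_H = 1] = p^{3} = (1/2)^{3} = 1/8.
By linearity of expectation: E[X] = Σ_H E[X_H] = 15 · p^{3} = 15 · 1/8 = 15/8.
Numerically: E[X] ≈ 1.875.

E[X] = 15 · (1/2)^{3} = 15/8 ≈ 1.875.
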